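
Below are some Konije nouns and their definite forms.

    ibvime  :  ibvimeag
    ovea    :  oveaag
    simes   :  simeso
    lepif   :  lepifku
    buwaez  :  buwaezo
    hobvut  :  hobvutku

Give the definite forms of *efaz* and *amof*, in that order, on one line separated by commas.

The alternation tracks the final sound of the stem — -o when the stem ends in a sibilant (*simes*, *buwaez*); -ku when the stem ends in a non-sibilant consonant (*lepif*, *hobvut*); -ag when the stem ends in a vowel (*ibvime*, *ovea*).
*efaz*: final sound = /z/, a sibilant → -o → *efazo*.
The final sound of *amof* is /f/, which is a non-sibilant consonant, so the suffix is -ku, giving *amofku*.

efazo, amofku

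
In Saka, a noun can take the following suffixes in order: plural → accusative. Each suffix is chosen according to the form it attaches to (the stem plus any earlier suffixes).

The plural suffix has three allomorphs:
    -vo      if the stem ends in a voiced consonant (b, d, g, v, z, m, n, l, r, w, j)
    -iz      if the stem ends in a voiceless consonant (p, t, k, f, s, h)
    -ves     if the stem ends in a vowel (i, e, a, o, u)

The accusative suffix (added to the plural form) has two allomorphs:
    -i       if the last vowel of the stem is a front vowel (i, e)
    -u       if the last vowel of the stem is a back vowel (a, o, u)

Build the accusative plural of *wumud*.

*wumud* — final sound /d/ (a voiced consonant) → -vo → *wumudvo*.
The last vowel of the plural form *wumudvo* is /o/, which is a back vowel, so the accusative suffix is -u, giving *wumudvou*.

wumudvou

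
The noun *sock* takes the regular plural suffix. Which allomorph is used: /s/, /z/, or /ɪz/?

/s/

The stem *sock* ends in a voiceless non-sibilant consonant.
The plural suffix surfaces as /ɪz/ after sibilants, /s/ after other voiceless consonants, and /z/ after other voiced sounds.
So the plural -s on *sock* is pronounced /s/.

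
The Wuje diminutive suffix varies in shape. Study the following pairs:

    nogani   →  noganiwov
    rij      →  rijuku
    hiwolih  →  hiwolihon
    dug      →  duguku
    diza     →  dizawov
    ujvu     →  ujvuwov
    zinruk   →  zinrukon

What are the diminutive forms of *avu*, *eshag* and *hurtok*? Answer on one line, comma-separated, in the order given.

avuwov, eshaguku, hurtokon

The pattern is voicing of the final sound: -on when the stem ends in a voiceless consonant (*hiwolih*, *zinruk*); -uku when the stem ends in a voiced consonant (*rij*, *dug*); -wov when the stem ends in a vowel (*nogani*, *diza*, *ujvu*).
The final sound of *avu* is /u/, which is a vowel, so the suffix is -wov, giving *avuwov*.
The final sound of *eshag* is /g/, which is a voiced consonant, so the suffix is -uku, giving *eshaguku*.
*hurtok*: final sound = /k/, a voiceless consonant → -on → *hurtokon*.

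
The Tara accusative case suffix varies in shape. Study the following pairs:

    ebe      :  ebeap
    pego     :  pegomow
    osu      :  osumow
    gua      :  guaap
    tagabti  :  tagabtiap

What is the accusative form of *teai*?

The pattern is rounding harmony: -mow when the last vowel of the stem is a rounded vowel (*pego*, *osu*); -ap when the last vowel of the stem is an unrounded vowel (*ebe*, *gua*, *tagabti*).
*teai* — last vowel /i/ (an unrounded vowel) → -ap → *teaiap*.

teaiap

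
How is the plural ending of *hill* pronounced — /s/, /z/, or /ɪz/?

/z/

The stem *hill* ends in a voiced non-sibilant sound.
The plural suffix surfaces as /ɪz/ after sibilants, /s/ after other voiceless consonants, and /z/ after other voiced sounds.
So the plural -s on *hill* is pronounced /z/.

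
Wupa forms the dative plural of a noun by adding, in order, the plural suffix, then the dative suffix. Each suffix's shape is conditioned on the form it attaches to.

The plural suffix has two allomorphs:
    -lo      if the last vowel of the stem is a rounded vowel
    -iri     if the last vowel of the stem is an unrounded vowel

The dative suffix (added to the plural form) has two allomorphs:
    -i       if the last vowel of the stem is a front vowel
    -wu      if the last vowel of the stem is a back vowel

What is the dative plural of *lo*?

The last vowel of *lo* is /o/, which is a rounded vowel, so the plural suffix is -lo, giving *lolo*.
The plural form *lolo* — last vowel /o/ (a back vowel) → -wu → *lolowu*.

lolowu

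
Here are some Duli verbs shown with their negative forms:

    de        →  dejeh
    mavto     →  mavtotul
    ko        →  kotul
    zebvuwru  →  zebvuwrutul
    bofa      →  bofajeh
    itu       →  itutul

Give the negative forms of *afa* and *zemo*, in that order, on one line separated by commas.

afajeh, zemotul

The alternation tracks the last vowel of the stem — -tul when the last vowel of the stem is a rounded vowel (*mavto*, *ko*, *zebvuwru*, *itu*); -jeh when the last vowel of the stem is an unrounded vowel (*de*, *bofa*).
Since the last vowel of *afa* is /a/ (an unrounded vowel), it takes -jeh, giving *afajeh*.
*zemo* — last vowel /o/ (a rounded vowel) → -tul → *zemotul*.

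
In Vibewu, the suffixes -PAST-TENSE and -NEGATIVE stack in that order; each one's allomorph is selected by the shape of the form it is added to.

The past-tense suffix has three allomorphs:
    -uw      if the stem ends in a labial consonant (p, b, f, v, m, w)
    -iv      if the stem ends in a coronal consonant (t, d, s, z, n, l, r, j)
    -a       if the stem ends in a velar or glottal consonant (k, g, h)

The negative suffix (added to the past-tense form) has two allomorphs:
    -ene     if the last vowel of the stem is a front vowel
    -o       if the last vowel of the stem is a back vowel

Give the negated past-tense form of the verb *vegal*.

vegalivene

Since the final consonant of *vegal* is /l/ (coronal), it takes -iv, giving *vegaliv*.
The last vowel of the past-tense form *vegaliv* is /i/, which is a front vowel, so the negative suffix is -ene, giving *vegalivene*.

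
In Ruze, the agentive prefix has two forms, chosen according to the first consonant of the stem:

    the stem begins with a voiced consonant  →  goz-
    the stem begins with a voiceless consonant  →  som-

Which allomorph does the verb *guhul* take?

goz-

*guhul* — first consonant /g/ (voiced) → goz-.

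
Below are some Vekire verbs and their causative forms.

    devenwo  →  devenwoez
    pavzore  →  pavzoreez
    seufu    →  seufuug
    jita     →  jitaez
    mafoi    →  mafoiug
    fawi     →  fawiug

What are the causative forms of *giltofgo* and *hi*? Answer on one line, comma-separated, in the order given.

The suffix is conditioned by the last vowel: -ug when the last vowel of the stem is a high vowel (*seufu*, *mafoi*, *fawi*); -ez when the last vowel of the stem is a non-high vowel (*devenwo*, *pavzore*, *jita*).
*giltofgo* — last vowel /o/ (a non-high vowel) → -ez → *giltofgoez*.
*hi*: last vowel = /i/, a high vowel → -ug → *hiug*.

giltofgoez, hiug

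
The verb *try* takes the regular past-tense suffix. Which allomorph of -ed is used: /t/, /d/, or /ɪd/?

/d/

The stem *try* ends in a voiced sound other than /d/.
The -ed suffix is realized as /ɪd/ after /t, d/; as /t/ after other voiceless consonants; and as /d/ after other voiced sounds.
So -ed on *try* is pronounced /d/.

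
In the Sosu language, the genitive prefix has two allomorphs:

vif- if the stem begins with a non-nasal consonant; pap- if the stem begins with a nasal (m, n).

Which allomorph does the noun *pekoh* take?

Since the first consonant of *pekoh* is /p/ (non-nasal), it takes vif-.

vif-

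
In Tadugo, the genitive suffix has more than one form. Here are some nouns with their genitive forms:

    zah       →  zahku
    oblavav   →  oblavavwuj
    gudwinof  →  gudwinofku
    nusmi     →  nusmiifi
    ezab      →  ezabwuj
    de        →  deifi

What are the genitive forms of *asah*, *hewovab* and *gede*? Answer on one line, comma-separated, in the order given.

asahku, hewovabwuj, gedeifi

The pattern is voicing of the final sound: -ku when the stem ends in a voiceless consonant (*zah*, *gudwinof*); -wuj when the stem ends in a voiced consonant (*oblavav*, *ezab*); -ifi when the stem ends in a vowel (*nusmi*, *de*).
Since the final sound of *asah* is /h/ (a voiceless consonant), it takes -ku, giving *asahku*.
*hewovab*: final sound = /b/, a voiced consonant → -wuj → *hewovabwuj*.
The final sound of *gede* is /e/, which is a vowel, so the suffix is -ifi, giving *gedeifi*.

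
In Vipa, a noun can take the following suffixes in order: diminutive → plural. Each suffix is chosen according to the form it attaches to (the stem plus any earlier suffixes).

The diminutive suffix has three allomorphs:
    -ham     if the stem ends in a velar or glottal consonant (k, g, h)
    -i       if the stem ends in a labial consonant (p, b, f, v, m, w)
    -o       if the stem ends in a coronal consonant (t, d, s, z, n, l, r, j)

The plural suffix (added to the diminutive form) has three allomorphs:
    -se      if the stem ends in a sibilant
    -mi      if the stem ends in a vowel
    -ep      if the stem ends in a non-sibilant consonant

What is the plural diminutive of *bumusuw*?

bumusuwimi

Since the final consonant of *bumusuw* is /w/ (labial), it takes -i, giving *bumusuwi*.
Since the final sound of the diminutive form *bumusuwi* is /i/ (a vowel), it takes -mi, giving *bumusuwimi*.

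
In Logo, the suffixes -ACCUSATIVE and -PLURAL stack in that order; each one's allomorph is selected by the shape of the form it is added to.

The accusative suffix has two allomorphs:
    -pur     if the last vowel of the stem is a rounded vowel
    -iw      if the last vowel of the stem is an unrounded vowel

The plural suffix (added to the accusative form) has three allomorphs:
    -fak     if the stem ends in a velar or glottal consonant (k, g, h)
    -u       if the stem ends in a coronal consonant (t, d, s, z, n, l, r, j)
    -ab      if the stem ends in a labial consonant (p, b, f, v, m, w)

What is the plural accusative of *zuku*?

*zuku* — last vowel /u/ (a rounded vowel) → -pur → *zukupur*.
The final consonant of the accusative form *zukupur* is /r/, which is coronal, so the plural suffix is -u, giving *zukupuru*.

zukupuru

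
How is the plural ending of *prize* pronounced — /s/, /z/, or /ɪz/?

The stem *prize* ends in a sibilant (/s, z, ʃ, ʒ, tʃ, dʒ/).
The plural suffix surfaces as /ɪz/ after sibilants, /s/ after other voiceless consonants, and /z/ after other voiced sounds.
So the plural -s on *prize* is pronounced /ɪz/.

/ɪz/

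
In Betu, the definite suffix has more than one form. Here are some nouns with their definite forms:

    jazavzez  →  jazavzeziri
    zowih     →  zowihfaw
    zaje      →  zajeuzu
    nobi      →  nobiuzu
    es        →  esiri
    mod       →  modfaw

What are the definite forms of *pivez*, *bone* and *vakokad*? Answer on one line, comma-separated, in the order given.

piveziri, boneuzu, vakokadfaw

The alternation tracks the final sound of the stem — -iri when the stem ends in a sibilant (*jazavzez*, *es*); -faw when the stem ends in a non-sibilant consonant (*zowih*, *mod*); -uzu when the stem ends in a vowel (*zaje*, *nobi*).
*pivez*: final sound = /z/, a sibilant → -iri → *piveziri*.
Since the final sound of *bone* is /e/ (a vowel), it takes -uzu, giving *boneuzu*.
*vakokad*: final sound = /d/, a non-sibilant consonant → -faw → *vakokadfaw*.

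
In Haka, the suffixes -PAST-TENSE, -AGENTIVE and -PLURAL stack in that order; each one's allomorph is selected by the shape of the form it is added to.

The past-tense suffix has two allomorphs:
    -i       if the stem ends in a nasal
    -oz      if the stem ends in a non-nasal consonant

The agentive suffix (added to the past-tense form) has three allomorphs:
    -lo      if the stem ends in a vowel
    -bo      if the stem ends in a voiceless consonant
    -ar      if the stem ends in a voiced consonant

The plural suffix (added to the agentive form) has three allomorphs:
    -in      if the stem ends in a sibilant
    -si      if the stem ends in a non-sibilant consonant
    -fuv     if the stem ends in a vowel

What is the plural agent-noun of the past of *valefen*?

valefenilofuv

*valefen* — final consonant /n/ (a nasal) → -i → *valefeni*.
The past-tense form *valefeni*: final sound = /i/, a vowel → -lo → *valefenilo*.
Since the final sound of the agentive form *valefenilo* is /o/ (a vowel), it takes -fuv, giving *valefenilofuv*.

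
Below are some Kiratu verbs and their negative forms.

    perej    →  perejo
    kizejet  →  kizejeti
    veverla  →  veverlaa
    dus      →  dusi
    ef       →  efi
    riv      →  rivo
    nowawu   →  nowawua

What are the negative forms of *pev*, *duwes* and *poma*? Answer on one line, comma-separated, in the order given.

pevo, duwesi, pomaa

The pattern is voicing of the final sound: -i when the stem ends in a voiceless consonant (*kizejet*, *dus*, *ef*); -o when the stem ends in a voiced consonant (*perej*, *riv*); -a when the stem ends in a vowel (*veverla*, *nowawu*).
The final sound of *pev* is /v/, which is a voiced consonant, so the suffix is -o, giving *pevo*.
*duwes* — final sound /s/ (a voiceless consonant) → -i → *duwesi*.
*poma* — final sound /a/ (a vowel) → -a → *pomaa*.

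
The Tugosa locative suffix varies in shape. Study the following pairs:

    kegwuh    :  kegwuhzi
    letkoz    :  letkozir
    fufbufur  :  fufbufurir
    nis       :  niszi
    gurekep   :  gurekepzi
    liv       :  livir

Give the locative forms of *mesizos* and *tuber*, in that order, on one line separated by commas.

mesizoszi, tuberir

The pattern is voicing of the final consonant: -zi when the stem ends in a voiceless consonant (*kegwuh*, *nis*, *gurekep*); -ir when the stem ends in a voiced consonant (*letkoz*, *fufbufur*, *liv*).
The final consonant of *mesizos* is /s/, which is voiceless, so the suffix is -zi, giving *mesizoszi*.
The final consonant of *tuber* is /r/, which is voiced, so the suffix is -ir, giving *tuberir*.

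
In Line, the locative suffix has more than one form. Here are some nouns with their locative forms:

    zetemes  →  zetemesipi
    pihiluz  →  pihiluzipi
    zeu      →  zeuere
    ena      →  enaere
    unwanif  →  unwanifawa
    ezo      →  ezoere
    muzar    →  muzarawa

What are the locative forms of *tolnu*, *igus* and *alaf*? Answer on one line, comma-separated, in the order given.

Looking at the final sound of each stem: -ipi when the stem ends in a sibilant (*zetemes*, *pihiluz*); -awa when the stem ends in a non-sibilant consonant (*unwanif*, *muzar*); -ere when the stem ends in a vowel (*zeu*, *ena*, *ezo*).
*tolnu* — final sound /u/ (a vowel) → -ere → *tolnuere*.
The final sound of *igus* is /s/, which is a sibilant, so the suffix is -ipi, giving *igusipi*.
*alaf* — final sound /f/ (a non-sibilant consonant) → -awa → *alafawa*.

tolnuere, igusipi, alafawa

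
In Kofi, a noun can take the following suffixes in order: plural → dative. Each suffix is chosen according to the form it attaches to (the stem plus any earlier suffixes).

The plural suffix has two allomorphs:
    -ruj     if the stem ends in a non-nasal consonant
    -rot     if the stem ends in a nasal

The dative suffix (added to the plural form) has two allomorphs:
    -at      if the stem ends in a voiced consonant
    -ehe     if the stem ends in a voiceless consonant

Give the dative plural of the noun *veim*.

veimrotehe

The final consonant of *veim* is /m/, which is a nasal, so the plural suffix is -rot, giving *veimrot*.
Since the final consonant of the plural form *veimrot* is /t/ (voiceless), it takes -ehe, giving *veimrotehe*.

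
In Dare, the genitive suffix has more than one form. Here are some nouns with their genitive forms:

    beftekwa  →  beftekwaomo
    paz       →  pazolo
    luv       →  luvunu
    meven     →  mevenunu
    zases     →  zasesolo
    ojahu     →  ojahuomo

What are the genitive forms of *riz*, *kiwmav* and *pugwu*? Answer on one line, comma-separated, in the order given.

rizolo, kiwmavunu, pugwuomo

The alternation tracks the final sound of the stem — -olo when the stem ends in a sibilant (*paz*, *zases*); -unu when the stem ends in a non-sibilant consonant (*luv*, *meven*); -omo when the stem ends in a vowel (*beftekwa*, *ojahu*).
*riz* — final sound /z/ (a sibilant) → -olo → *rizolo*.
*kiwmav* — final sound /v/ (a non-sibilant consonant) → -unu → *kiwmavunu*.
*pugwu*: final sound = /u/, a vowel → -omo → *pugwuomo*.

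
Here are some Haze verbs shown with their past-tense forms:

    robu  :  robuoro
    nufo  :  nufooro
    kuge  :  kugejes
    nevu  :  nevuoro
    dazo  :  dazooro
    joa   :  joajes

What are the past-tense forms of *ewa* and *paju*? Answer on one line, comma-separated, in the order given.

The suffix is conditioned by the last vowel: -oro when the last vowel of the stem is a rounded vowel (*robu*, *nufo*, *nevu*, *dazo*); -jes when the last vowel of the stem is an unrounded vowel (*kuge*, *joa*).
The last vowel of *ewa* is /a/, which is an unrounded vowel, so the suffix is -jes, giving *ewajes*.
Since the last vowel of *paju* is /u/ (a rounded vowel), it takes -oro, giving *pajuoro*.

ewajes, pajuoro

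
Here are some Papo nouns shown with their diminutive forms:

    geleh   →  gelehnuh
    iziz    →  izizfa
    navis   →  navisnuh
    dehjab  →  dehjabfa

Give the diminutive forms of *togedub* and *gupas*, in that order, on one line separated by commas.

The alternation tracks the final consonant of the stem — -nuh when the stem ends in a voiceless consonant (*geleh*, *navis*); -fa when the stem ends in a voiced consonant (*iziz*, *dehjab*).
Since the final consonant of *togedub* is /b/ (voiced), it takes -fa, giving *togedubfa*.
*gupas* — final consonant /s/ (voiceless) → -nuh → *gupasnuh*.

togedubfa, gupasnuh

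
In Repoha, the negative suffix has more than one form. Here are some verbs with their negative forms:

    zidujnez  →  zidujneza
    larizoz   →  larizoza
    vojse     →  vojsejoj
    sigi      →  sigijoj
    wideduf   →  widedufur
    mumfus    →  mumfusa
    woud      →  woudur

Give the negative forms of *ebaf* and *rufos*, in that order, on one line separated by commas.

The pattern is sibilance of the final sound: -a when the stem ends in a sibilant (*zidujnez*, *larizoz*, *mumfus*); -ur when the stem ends in a non-sibilant consonant (*wideduf*, *woud*); -joj when the stem ends in a vowel (*vojse*, *sigi*).
*ebaf*: final sound = /f/, a non-sibilant consonant → -ur → *ebafur*.
*rufos*: final sound = /s/, a sibilant → -a → *rufosa*.

ebafur, rufosa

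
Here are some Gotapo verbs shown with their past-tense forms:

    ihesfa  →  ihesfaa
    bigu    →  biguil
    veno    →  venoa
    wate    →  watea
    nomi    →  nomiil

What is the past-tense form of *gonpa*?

The suffix is conditioned by the last vowel: -il when the last vowel of the stem is a high vowel (*bigu*, *nomi*); -a when the last vowel of the stem is a non-high vowel (*ihesfa*, *veno*, *wate*).
*gonpa*: last vowel = /a/, a non-high vowel → -a → *gonpaa*.

gonpaa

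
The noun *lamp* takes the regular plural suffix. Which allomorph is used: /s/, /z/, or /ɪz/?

/s/

The stem *lamp* ends in a voiceless non-sibilant consonant.
The plural suffix surfaces as /ɪz/ after sibilants, /s/ after other voiceless consonants, and /z/ after other voiced sounds.
So the plural -s on *lamp* is pronounced /s/.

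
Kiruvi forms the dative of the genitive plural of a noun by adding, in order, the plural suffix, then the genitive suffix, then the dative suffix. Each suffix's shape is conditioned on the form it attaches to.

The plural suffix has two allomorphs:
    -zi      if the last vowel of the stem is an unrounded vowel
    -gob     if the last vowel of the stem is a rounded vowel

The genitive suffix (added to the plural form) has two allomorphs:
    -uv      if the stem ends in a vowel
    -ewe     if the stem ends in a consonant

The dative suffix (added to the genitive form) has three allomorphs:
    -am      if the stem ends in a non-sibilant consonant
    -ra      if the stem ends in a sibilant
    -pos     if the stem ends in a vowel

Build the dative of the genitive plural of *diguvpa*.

diguvpaziuvam

*diguvpa* — last vowel /a/ (an unrounded vowel) → -zi → *diguvpazi*.
The plural form *diguvpazi* — final sound /i/ (a vowel) → -uv → *diguvpaziuv*.
The final sound of the genitive form *diguvpaziuv* is /v/, which is a non-sibilant consonant, so the dative suffix is -am, giving *diguvpaziuvam*.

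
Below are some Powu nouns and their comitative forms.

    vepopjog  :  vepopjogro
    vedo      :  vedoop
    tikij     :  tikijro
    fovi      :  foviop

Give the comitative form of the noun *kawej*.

The pattern is consonant vs. vowel: -ro when the stem ends in a consonant (*vepopjog*, *tikij*); -op when the stem ends in a vowel (*vedo*, *fovi*).
Since the final sound of *kawej* is /j/ (a consonant), it takes -ro, giving *kawejro*.

kawejro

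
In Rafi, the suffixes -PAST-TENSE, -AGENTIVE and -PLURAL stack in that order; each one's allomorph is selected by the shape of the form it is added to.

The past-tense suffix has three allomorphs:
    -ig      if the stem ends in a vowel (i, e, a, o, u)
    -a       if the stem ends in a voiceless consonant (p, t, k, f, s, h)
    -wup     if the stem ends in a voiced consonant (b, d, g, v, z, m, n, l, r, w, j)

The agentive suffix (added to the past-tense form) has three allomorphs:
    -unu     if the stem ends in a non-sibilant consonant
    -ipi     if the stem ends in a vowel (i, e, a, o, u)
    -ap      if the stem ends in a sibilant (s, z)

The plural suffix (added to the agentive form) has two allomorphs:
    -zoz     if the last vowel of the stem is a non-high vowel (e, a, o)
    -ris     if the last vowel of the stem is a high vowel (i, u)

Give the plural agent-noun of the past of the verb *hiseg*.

Since the final sound of *hiseg* is /g/ (a voiced consonant), it takes -wup, giving *hisegwup*.
The past-tense form *hisegwup*: final sound = /p/, a non-sibilant consonant → -unu → *hisegwupunu*.
The agentive form *hisegwupunu* — last vowel /u/ (a high vowel) → -ris → *hisegwupunuris*.

hisegwupunuris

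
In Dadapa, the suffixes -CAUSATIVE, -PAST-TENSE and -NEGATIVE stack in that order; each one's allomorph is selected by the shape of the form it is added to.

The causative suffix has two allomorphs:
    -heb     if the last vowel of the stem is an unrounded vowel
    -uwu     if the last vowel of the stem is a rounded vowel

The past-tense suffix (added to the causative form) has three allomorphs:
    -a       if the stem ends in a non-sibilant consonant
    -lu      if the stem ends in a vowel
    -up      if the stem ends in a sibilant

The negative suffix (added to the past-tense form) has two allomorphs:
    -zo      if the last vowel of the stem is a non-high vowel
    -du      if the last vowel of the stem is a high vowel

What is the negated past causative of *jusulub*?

*jusulub* — last vowel /u/ (a rounded vowel) → -uwu → *jusulubuwu*.
The causative form *jusulubuwu* — final sound /u/ (a vowel) → -lu → *jusulubuwulu*.
The past-tense form *jusulubuwulu* — last vowel /u/ (a high vowel) → -du → *jusulubuwuludu*.

jusulubuwuludu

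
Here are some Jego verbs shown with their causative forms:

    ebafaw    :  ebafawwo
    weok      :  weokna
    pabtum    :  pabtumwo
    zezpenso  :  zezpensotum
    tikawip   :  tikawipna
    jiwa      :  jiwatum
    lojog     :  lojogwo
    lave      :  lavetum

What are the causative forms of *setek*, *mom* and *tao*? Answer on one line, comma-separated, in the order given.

Looking at the final sound of each stem: -na when the stem ends in a voiceless consonant (*weok*, *tikawip*); -wo when the stem ends in a voiced consonant (*ebafaw*, *pabtum*, *lojog*); -tum when the stem ends in a vowel (*zezpenso*, *jiwa*, *lave*).
*setek*: final sound = /k/, a voiceless consonant → -na → *setekna*.
*mom*: final sound = /m/, a voiced consonant → -wo → *momwo*.
The final sound of *tao* is /o/, which is a vowel, so the suffix is -tum, giving *taotum*.

setekna, momwo, taotum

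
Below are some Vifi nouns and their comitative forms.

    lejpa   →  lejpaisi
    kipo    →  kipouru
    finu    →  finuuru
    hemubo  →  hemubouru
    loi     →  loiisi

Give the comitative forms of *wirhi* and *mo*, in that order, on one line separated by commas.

wirhiisi, mouru

The pattern is rounding harmony: -uru when the last vowel of the stem is a rounded vowel (*kipo*, *finu*, *hemubo*); -isi when the last vowel of the stem is an unrounded vowel (*lejpa*, *loi*).
*wirhi*: last vowel = /i/, an unrounded vowel → -isi → *wirhiisi*.
*mo* — last vowel /o/ (a rounded vowel) → -uru → *mouru*.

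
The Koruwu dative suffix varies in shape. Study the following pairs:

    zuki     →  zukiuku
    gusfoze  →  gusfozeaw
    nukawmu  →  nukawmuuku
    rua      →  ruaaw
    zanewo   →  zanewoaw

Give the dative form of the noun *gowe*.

The pattern is height harmony: -uku when the last vowel of the stem is a high vowel (*zuki*, *nukawmu*); -aw when the last vowel of the stem is a non-high vowel (*gusfoze*, *rua*, *zanewo*).
Since the last vowel of *gowe* is /e/ (a non-high vowel), it takes -aw, giving *goweaw*.

goweaw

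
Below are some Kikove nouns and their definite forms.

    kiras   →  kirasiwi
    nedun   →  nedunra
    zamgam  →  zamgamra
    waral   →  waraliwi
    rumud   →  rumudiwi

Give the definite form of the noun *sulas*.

The alternation tracks the final consonant of the stem — -ra when the stem ends in a nasal (*nedun*, *zamgam*); -iwi when the stem ends in a non-nasal consonant (*kiras*, *waral*, *rumud*).
*sulas*: final consonant = /s/, non-nasal → -iwi → *sulasiwi*.

sulasiwi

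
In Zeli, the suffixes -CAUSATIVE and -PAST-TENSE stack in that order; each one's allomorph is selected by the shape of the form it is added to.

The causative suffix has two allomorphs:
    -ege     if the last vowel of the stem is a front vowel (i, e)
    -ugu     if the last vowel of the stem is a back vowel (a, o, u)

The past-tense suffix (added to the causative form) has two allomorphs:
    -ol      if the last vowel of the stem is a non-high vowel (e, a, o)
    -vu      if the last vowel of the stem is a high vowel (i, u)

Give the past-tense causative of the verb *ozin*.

ozinegeol

*ozin*: last vowel = /i/, a front vowel → -ege → *ozinege*.
The last vowel of the causative form *ozinege* is /e/, which is a non-high vowel, so the past-tense suffix is -ol, giving *ozinegeol*.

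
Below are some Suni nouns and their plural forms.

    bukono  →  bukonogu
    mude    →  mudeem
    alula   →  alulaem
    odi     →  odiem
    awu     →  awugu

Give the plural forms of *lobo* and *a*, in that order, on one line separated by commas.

lobogu, aem

Looking at the last vowel of each stem: -gu when the last vowel of the stem is a rounded vowel (*bukono*, *awu*); -em when the last vowel of the stem is an unrounded vowel (*mude*, *alula*, *odi*).
Since the last vowel of *lobo* is /o/ (a rounded vowel), it takes -gu, giving *lobogu*.
*a* — last vowel /a/ (an unrounded vowel) → -em → *aem*.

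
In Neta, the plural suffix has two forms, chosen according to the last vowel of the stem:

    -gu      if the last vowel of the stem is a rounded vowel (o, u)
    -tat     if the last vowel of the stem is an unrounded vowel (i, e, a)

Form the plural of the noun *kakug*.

kakuggu

*kakug* — last vowel /u/ (a rounded vowel) → -gu → *kakuggu*.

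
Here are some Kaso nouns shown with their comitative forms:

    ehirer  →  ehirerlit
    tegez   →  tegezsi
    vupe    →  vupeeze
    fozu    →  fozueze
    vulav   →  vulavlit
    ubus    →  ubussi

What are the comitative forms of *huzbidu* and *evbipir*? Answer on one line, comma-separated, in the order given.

huzbidueze, evbipirlit

The alternation tracks the final sound of the stem — -si when the stem ends in a sibilant (*tegez*, *ubus*); -lit when the stem ends in a non-sibilant consonant (*ehirer*, *vulav*); -eze when the stem ends in a vowel (*vupe*, *fozu*).
The final sound of *huzbidu* is /u/, which is a vowel, so the suffix is -eze, giving *huzbidueze*.
*evbipir* — final sound /r/ (a non-sibilant consonant) → -lit → *evbipirlit*.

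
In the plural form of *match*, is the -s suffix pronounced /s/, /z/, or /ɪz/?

The stem *match* ends in a sibilant (/s, z, ʃ, ʒ, tʃ, dʒ/).
The plural suffix surfaces as /ɪz/ after sibilants, /s/ after other voiceless consonants, and /z/ after other voiced sounds.
So the plural -s on *match* is pronounced /ɪz/.

/ɪz/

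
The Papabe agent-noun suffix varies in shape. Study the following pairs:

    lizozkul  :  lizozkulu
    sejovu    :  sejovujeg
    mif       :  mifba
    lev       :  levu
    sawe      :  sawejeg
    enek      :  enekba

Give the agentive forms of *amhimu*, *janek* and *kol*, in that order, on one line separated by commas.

amhimujeg, janekba, kolu

The suffix is conditioned by the final sound: -ba when the stem ends in a voiceless consonant (*mif*, *enek*); -u when the stem ends in a voiced consonant (*lizozkul*, *lev*); -jeg when the stem ends in a vowel (*sejovu*, *sawe*).
*amhimu*: final sound = /u/, a vowel → -jeg → *amhimujeg*.
The final sound of *janek* is /k/, which is a voiceless consonant, so the suffix is -ba, giving *janekba*.
*kol* — final sound /l/ (a voiced consonant) → -u → *kolu*.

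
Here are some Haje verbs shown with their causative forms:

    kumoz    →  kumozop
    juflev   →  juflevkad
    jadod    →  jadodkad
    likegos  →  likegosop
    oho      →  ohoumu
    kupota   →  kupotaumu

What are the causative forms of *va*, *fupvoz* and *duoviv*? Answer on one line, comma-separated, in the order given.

The pattern is sibilance of the final sound: -op when the stem ends in a sibilant (*kumoz*, *likegos*); -kad when the stem ends in a non-sibilant consonant (*juflev*, *jadod*); -umu when the stem ends in a vowel (*oho*, *kupota*).
*va*: final sound = /a/, a vowel → -umu → *vaumu*.
Since the final sound of *fupvoz* is /z/ (a sibilant), it takes -op, giving *fupvozop*.
The final sound of *duoviv* is /v/, which is a non-sibilant consonant, so the suffix is -kad, giving *duovivkad*.

vaumu, fupvozop, duovivkad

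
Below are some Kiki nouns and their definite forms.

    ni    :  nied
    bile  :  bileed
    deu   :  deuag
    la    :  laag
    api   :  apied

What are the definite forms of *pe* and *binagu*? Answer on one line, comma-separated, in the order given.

peed, binaguag

The pattern is front/back vowel harmony: -ed when the last vowel of the stem is a front vowel (*ni*, *bile*, *api*); -ag when the last vowel of the stem is a back vowel (*deu*, *la*).
*pe*: last vowel = /e/, a front vowel → -ed → *peed*.
The last vowel of *binagu* is /u/, which is a back vowel, so the suffix is -ag, giving *binaguag*.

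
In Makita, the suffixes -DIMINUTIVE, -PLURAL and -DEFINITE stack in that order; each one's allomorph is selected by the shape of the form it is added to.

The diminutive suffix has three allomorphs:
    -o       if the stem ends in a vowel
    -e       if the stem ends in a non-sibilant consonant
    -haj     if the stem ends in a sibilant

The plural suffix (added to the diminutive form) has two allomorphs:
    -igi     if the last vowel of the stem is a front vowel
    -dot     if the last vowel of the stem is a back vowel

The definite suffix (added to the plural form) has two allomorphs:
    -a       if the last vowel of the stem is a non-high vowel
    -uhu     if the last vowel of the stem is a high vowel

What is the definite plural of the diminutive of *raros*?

*raros* — final sound /s/ (a sibilant) → -haj → *raroshaj*.
Since the last vowel of the diminutive form *raroshaj* is /a/ (a back vowel), it takes -dot, giving *raroshajdot*.
The plural form *raroshajdot* — last vowel /o/ (a non-high vowel) → -a → *raroshajdota*.

raroshajdota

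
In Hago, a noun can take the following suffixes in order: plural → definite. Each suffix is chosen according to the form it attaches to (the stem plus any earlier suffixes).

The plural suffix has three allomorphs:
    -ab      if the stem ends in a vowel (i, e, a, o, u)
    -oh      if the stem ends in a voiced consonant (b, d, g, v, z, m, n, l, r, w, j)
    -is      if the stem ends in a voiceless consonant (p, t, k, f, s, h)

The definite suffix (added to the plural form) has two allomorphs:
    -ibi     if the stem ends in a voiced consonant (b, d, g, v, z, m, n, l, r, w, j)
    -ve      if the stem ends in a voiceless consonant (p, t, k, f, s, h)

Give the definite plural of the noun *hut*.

hutisve

Since the final sound of *hut* is /t/ (a voiceless consonant), it takes -is, giving *hutis*.
Since the final consonant of the plural form *hutis* is /s/ (voiceless), it takes -ve, giving *hutisve*.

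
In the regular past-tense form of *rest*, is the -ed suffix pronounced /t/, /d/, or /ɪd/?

/ɪd/

The stem *rest* ends in /t/ or /d/.
The -ed suffix is realized as /ɪd/ after /t, d/; as /t/ after other voiceless consonants; and as /d/ after other voiced sounds.
So -ed on *rest* is pronounced /ɪd/.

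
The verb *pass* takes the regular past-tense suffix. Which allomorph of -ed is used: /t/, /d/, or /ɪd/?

The stem *pass* ends in a voiceless consonant other than /t/.
The -ed suffix is realized as /ɪd/ after /t, d/; as /t/ after other voiceless consonants; and as /d/ after other voiced sounds.
So -ed on *pass* is pronounced /t/.

/t/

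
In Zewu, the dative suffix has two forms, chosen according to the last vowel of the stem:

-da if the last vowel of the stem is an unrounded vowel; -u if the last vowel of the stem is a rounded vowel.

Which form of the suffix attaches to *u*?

Since the last vowel of *u* is /u/ (a rounded vowel), it takes -u.

-u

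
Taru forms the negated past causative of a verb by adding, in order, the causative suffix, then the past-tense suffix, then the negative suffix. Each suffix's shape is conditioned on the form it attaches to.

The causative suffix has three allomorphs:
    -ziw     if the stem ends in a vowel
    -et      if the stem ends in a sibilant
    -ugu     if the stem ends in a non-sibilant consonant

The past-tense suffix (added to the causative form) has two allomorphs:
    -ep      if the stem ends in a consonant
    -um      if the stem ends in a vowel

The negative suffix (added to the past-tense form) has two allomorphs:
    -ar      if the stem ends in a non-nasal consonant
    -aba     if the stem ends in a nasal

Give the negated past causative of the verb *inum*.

inumuguumaba

*inum* — final sound /m/ (a non-sibilant consonant) → -ugu → *inumugu*.
The causative form *inumugu* — final sound /u/ (a vowel) → -um → *inumuguum*.
The final consonant of the past-tense form *inumuguum* is /m/, which is a nasal, so the negative suffix is -aba, giving *inumuguumaba*.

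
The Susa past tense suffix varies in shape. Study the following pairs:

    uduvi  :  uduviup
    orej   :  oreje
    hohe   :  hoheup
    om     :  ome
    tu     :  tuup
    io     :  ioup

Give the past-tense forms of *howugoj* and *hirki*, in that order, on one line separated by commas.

The suffix is conditioned by the final sound: -e when the stem ends in a consonant (*orej*, *om*); -up when the stem ends in a vowel (*uduvi*, *hohe*, *tu*, *io*).
The final sound of *howugoj* is /j/, which is a consonant, so the suffix is -e, giving *howugoje*.
*hirki*: final sound = /i/, a vowel → -up → *hirkiup*.

howugoje, hirkiup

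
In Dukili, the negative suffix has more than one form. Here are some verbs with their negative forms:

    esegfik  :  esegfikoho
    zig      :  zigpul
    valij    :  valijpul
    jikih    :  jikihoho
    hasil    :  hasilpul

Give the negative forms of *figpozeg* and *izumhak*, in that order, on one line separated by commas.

figpozegpul, izumhakoho

The pattern is voicing of the final consonant: -oho when the stem ends in a voiceless consonant (*esegfik*, *jikih*); -pul when the stem ends in a voiced consonant (*zig*, *valij*, *hasil*).
*figpozeg*: final consonant = /g/, voiced → -pul → *figpozegpul*.
The final consonant of *izumhak* is /k/, which is voiceless, so the suffix is -oho, giving *izumhakoho*.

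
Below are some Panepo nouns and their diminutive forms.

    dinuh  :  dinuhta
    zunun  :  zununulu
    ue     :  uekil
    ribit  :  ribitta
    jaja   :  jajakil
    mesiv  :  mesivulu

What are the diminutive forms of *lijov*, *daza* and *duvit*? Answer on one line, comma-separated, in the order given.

Looking at the final sound of each stem: -ta when the stem ends in a voiceless consonant (*dinuh*, *ribit*); -ulu when the stem ends in a voiced consonant (*zunun*, *mesiv*); -kil when the stem ends in a vowel (*ue*, *jaja*).
Since the final sound of *lijov* is /v/ (a voiced consonant), it takes -ulu, giving *lijovulu*.
Since the final sound of *daza* is /a/ (a vowel), it takes -kil, giving *dazakil*.
Since the final sound of *duvit* is /t/ (a voiceless consonant), it takes -ta, giving *duvitta*.

lijovulu, dazakil, duvitta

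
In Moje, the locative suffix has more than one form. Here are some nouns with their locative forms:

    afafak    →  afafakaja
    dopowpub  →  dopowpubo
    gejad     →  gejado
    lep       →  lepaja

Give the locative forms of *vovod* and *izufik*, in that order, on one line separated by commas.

vovodo, izufikaja

The suffix is conditioned by the final consonant: -aja when the stem ends in a voiceless consonant (*afafak*, *lep*); -o when the stem ends in a voiced consonant (*dopowpub*, *gejad*).
*vovod*: final consonant = /d/, voiced → -o → *vovodo*.
Since the final consonant of *izufik* is /k/ (voiceless), it takes -aja, giving *izufikaja*.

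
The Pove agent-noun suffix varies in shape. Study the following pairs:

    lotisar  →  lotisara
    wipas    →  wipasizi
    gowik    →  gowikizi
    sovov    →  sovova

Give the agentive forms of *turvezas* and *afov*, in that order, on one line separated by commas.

The suffix is conditioned by the final consonant: -izi when the stem ends in a voiceless consonant (*wipas*, *gowik*); -a when the stem ends in a voiced consonant (*lotisar*, *sovov*).
*turvezas* — final consonant /s/ (voiceless) → -izi → *turvezasizi*.
*afov* — final consonant /v/ (voiced) → -a → *afova*.

turvezasizi, afova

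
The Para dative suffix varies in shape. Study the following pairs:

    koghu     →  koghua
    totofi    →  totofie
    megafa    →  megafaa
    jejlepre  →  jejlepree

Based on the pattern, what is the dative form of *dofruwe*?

The pattern is front/back vowel harmony: -e when the last vowel of the stem is a front vowel (*totofi*, *jejlepre*); -a when the last vowel of the stem is a back vowel (*koghu*, *megafa*).
*dofruwe*: last vowel = /e/, a front vowel → -e → *dofruwee*.

dofruwee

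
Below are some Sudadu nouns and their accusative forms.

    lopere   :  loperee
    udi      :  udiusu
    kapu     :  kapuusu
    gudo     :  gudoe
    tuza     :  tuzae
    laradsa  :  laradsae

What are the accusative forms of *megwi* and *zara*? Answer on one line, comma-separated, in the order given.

The alternation tracks the last vowel of the stem — -usu when the last vowel of the stem is a high vowel (*udi*, *kapu*); -e when the last vowel of the stem is a non-high vowel (*lopere*, *gudo*, *tuza*, *laradsa*).
Since the last vowel of *megwi* is /i/ (a high vowel), it takes -usu, giving *megwiusu*.
*zara*: last vowel = /a/, a non-high vowel → -e → *zarae*.

megwiusu, zarae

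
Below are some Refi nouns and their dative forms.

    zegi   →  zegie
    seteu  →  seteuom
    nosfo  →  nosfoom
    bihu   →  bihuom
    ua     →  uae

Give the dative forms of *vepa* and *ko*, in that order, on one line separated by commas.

Looking at the last vowel of each stem: -om when the last vowel of the stem is a rounded vowel (*seteu*, *nosfo*, *bihu*); -e when the last vowel of the stem is an unrounded vowel (*zegi*, *ua*).
*vepa*: last vowel = /a/, an unrounded vowel → -e → *vepae*.
The last vowel of *ko* is /o/, which is a rounded vowel, so the suffix is -om, giving *koom*.

vepae, koom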